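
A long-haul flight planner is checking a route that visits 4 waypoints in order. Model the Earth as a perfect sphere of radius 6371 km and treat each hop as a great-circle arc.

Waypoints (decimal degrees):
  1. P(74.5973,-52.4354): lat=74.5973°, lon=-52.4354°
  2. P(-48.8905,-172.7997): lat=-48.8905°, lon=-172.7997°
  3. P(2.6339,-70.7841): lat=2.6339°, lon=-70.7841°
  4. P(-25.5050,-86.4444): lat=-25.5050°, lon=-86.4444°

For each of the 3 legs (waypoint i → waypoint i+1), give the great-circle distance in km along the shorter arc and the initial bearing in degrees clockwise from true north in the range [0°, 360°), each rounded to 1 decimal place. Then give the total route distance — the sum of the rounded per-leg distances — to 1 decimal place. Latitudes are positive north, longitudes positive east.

Leg 1: φ1=1.3019685, φ2=-0.8533002, Δφ=-2.1552687, Δλ=-2.1007533 rad; a=sin²(Δφ/2)+cosφ1·cosφ2·sin²(Δλ/2)=0.9073344203; c=2·atan2(√a, √(1-a))=2.522954256; dist=6371·c=16073.742 ≈ 16073.7 km; running total=16073.7 km
Leg 1 bearing: y=sinΔλ·cosφ2=-0.56731009, x=cosφ1·sinφ2-sinφ1·cosφ2·cosΔλ=0.12030767; θ=atan2(y, x)=-78.0268° <0 so +360° → 281.9732° ≈ 282.0°
Leg 2: φ1=-0.8533002, φ2=0.0459702, Δφ=0.8992704, Δλ=1.7805081 rad; a=sin²(Δφ/2)+cosφ1·cosφ2·sin²(Δλ/2)=0.5856783721; c=2·atan2(√a, √(1-a))=1.743002944; dist=6371·c=11104.672 ≈ 11104.7 km; running total=27178.4 km
Leg 2 bearing: y=sinΔλ·cosφ2=0.97705766, x=cosφ1·sinφ2-sinφ1·cosφ2·cosΔλ=-0.12647214; θ=atan2(y, x)=97.3755° ≈ 97.4°
Leg 3: φ1=0.0459702, φ2=-0.4451462, Δφ=-0.4911165, Δλ=-0.2733238 rad; a=sin²(Δφ/2)+cosφ1·cosφ2·sin²(Δλ/2)=0.0758305950; c=2·atan2(√a, √(1-a))=0.557956519; dist=6371·c=3554.741 ≈ 3554.7 km; running total=30733.1 km
Leg 3 bearing: y=sinΔλ·cosφ2=-0.24362771, x=cosφ1·sinφ2-sinφ1·cosφ2·cosΔλ=-0.47007106; θ=atan2(y, x)=-152.6033° <0 so +360° → 207.3967° ≈ 207.4°

Leg 1: dist=16073.7 km, bearing=282.0°
Leg 2: dist=11104.7 km, bearing=97.4°
Leg 3: dist=3554.7 km, bearing=207.4°
Total: 30733.1 km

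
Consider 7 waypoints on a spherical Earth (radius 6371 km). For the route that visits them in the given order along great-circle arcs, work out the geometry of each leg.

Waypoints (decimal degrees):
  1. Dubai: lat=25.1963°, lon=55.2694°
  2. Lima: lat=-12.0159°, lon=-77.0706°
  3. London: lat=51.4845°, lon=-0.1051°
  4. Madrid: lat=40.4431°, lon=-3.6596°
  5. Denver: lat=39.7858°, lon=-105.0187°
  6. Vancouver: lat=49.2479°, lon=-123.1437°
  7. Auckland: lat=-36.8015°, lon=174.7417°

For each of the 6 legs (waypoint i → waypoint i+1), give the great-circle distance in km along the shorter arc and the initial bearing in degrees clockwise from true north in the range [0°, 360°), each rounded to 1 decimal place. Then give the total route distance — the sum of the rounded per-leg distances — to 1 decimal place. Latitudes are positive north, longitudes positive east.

Leg 1: dist=14812.7 km, bearing=277.3°
Leg 2: dist=10170.1 km, bearing=37.4°
Leg 3: dist=1257.7 km, bearing=193.9°
Leg 4: dist=8066.8 km, bearing=307.8°
Leg 5: dist=1773.5 km, bearing=312.4°
Leg 6: dist=11351.1 km, bearing=226.4°
Total: 47431.9 km

Leg 1: φ1=0.4397584, φ2=-0.2097170, Δφ=-0.6494754, Δλ=-2.3097687 rad; a=sin²(Δφ/2)+cosφ1·cosφ2·sin²(Δλ/2)=0.8423601906; c=2·atan2(√a, √(1-a))=2.325016289; dist=6371·c=14812.679 ≈ 14812.7 km; running total=14812.7 km
Leg 1 bearing: y=sinΔλ·cosφ2=-0.72296595, x=cosφ1·sinφ2-sinφ1·cosφ2·cosΔλ=0.09207737; θ=atan2(y, x)=-82.7419° <0 so +360° → 277.2581° ≈ 277.3°
Leg 2: φ1=-0.2097170, φ2=0.8985740, Δφ=1.1082911, Δλ=1.3433014 rad; a=sin²(Δφ/2)+cosφ1·cosφ2·sin²(Δλ/2)=0.5127598558; c=2·atan2(√a, √(1-a))=1.596318809; dist=6371·c=10170.147 ≈ 10170.1 km; running total=24982.8 km
Leg 2 bearing: y=sinΔλ·cosφ2=0.60668143, x=cosφ1·sinφ2-sinφ1·cosφ2·cosΔλ=0.79453532; θ=atan2(y, x)=37.3642° ≈ 37.4°
Leg 3: φ1=0.8985740, φ2=0.7058653, Δφ=-0.1927088, Δλ=-0.0620377 rad; a=sin²(Δφ/2)+cosφ1·cosφ2·sin²(Δλ/2)=0.0097113238; c=2·atan2(√a, √(1-a))=0.197412505; dist=6371·c=1257.715 ≈ 1257.7 km; running total=26240.5 km
Leg 3 bearing: y=sinΔλ·cosφ2=-0.04718357, x=cosφ1·sinφ2-sinφ1·cosφ2·cosΔλ=-0.19037271; θ=atan2(y, x)=-166.0798° <0 so +360° → 193.9202° ≈ 193.9°
Leg 4: φ1=0.7058653, φ2=0.6943932, Δφ=-0.0114720, Δλ=-1.7690500 rad; a=sin²(Δφ/2)+cosφ1·cosφ2·sin²(Δλ/2)=0.3500372393; c=2·atan2(√a, √(1-a))=1.266181747; dist=6371·c=8066.844 ≈ 8066.8 km; running total=34307.3 km
Leg 4 bearing: y=sinΔλ·cosφ2=-0.75338991, x=cosφ1·sinφ2-sinφ1·cosφ2·cosΔλ=0.58519084; θ=atan2(y, x)=-52.1620° <0 so +360° → 307.8380° ≈ 307.8°
Leg 5: φ1=0.6943932, φ2=0.8595380, Δφ=0.1651448, Δλ=-0.3163409 rad; a=sin²(Δφ/2)+cosφ1·cosφ2·sin²(Δλ/2)=0.0192481249; c=2·atan2(√a, √(1-a))=0.278373169; dist=6371·c=1773.515 ≈ 1773.5 km; running total=36080.8 km
Leg 5 bearing: y=sinΔλ·cosφ2=-0.20307641, x=cosφ1·sinφ2-sinφ1·cosφ2·cosΔλ=0.18512295; θ=atan2(y, x)=-47.6479° <0 so +360° → 312.3521° ≈ 312.4°
Leg 6: φ1=0.8595380, φ2=-0.6423073, Δφ=-1.5018453, Δλ=5.1990810 rad; a=sin²(Δφ/2)+cosφ1·cosφ2·sin²(Δλ/2)=0.6046664818; c=2·atan2(√a, √(1-a))=1.781689087; dist=6371·c=11351.141 ≈ 11351.1 km; running total=47431.9 km
Leg 6 bearing: y=sinΔλ·cosφ2=-0.70774046, x=cosφ1·sinφ2-sinφ1·cosφ2·cosΔλ=-0.67474673; θ=atan2(y, x)=-133.6329° <0 so +360° → 226.3671° ≈ 226.4°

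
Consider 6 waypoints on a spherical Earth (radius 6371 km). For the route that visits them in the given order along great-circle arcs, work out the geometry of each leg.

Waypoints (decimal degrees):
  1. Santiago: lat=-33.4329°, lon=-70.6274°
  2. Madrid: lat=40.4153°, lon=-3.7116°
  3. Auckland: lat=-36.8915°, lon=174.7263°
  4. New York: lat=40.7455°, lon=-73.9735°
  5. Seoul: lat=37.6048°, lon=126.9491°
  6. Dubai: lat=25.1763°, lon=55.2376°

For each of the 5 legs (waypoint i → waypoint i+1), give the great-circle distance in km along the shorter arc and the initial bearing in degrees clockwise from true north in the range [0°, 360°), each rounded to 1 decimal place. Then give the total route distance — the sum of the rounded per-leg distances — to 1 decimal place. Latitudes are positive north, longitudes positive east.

Leg 1: φ1=-0.5835142, φ2=0.7053801, Δφ=1.2888942, Δλ=1.1679010 rad; a=sin²(Δφ/2)+cosφ1·cosφ2·sin²(Δλ/2)=0.5540384466; c=2·atan2(√a, √(1-a))=1.679084734; dist=6371·c=10697.449 ≈ 10697.4 km; running total=10697.4 km
Leg 1 bearing: y=sinΔλ·cosφ2=0.70040243, x=cosφ1·sinφ2-sinφ1·cosφ2·cosΔλ=0.70551812; θ=atan2(y, x)=44.7915° ≈ 44.8°
Leg 2: φ1=0.7053801, φ2=-0.6438781, Δφ=-1.3492582, Δλ=3.1143289 rad; a=sin²(Δφ/2)+cosφ1·cosφ2·sin²(Δλ/2)=0.9989415290; c=2·atan2(√a, √(1-a))=3.076512868; dist=6371·c=19600.463 ≈ 19600.5 km; running total=30297.9 km
Leg 2 bearing: y=sinΔλ·cosφ2=0.02180216, x=cosφ1·sinφ2-sinφ1·cosφ2·cosΔλ=0.06127045; θ=atan2(y, x)=19.5873° ≈ 19.6°
Leg 3: φ1=-0.6438781, φ2=0.7111431, Δφ=1.3550213, Δλ=-4.3406304 rad; a=sin²(Δφ/2)+cosφ1·cosφ2·sin²(Δλ/2)=0.8059603602; c=2·atan2(√a, √(1-a))=2.229283109; dist=6371·c=14202.763 ≈ 14202.8 km; running total=44500.7 km
Leg 3 bearing: y=sinΔλ·cosφ2=0.70586345, x=cosφ1·sinφ2-sinφ1·cosφ2·cosΔλ=0.35680501; θ=atan2(y, x)=63.1840° ≈ 63.2°
Leg 4: φ1=0.7111431, φ2=0.6563276, Δφ=-0.0548156, Δλ=3.5067609 rad; a=sin²(Δφ/2)+cosφ1·cosφ2·sin²(Δλ/2)=0.5811758700; c=2·atan2(√a, √(1-a))=1.733869875; dist=6371·c=11046.485 ≈ 11046.5 km; running total=55547.2 km
Leg 4 bearing: y=sinΔλ·cosφ2=-0.28291350, x=cosφ1·sinφ2-sinφ1·cosφ2·cosΔλ=0.94530517; θ=atan2(y, x)=-16.6615° <0 so +360° → 343.3385° ≈ 343.3°
Leg 5: φ1=0.6563276, φ2=0.4394093, Δφ=-0.2169182, Δλ=-1.2516018 rad; a=sin²(Δφ/2)+cosφ1·cosφ2·sin²(Δλ/2)=0.2577119120; c=2·atan2(√a, √(1-a))=1.064917734; dist=6371·c=6784.591 ≈ 6784.6 km; running total=62331.8 km
Leg 5 bearing: y=sinΔλ·cosφ2=-0.85929001, x=cosφ1·sinφ2-sinφ1·cosφ2·cosΔλ=0.16372721; θ=atan2(y, x)=-79.2123° <0 so +360° → 280.7877° ≈ 280.8°

Leg 1: dist=10697.4 km, bearing=44.8°
Leg 2: dist=19600.5 km, bearing=19.6°
Leg 3: dist=14202.8 km, bearing=63.2°
Leg 4: dist=11046.5 km, bearing=343.3°
Leg 5: dist=6784.6 km, bearing=280.8°
Total: 62331.8 km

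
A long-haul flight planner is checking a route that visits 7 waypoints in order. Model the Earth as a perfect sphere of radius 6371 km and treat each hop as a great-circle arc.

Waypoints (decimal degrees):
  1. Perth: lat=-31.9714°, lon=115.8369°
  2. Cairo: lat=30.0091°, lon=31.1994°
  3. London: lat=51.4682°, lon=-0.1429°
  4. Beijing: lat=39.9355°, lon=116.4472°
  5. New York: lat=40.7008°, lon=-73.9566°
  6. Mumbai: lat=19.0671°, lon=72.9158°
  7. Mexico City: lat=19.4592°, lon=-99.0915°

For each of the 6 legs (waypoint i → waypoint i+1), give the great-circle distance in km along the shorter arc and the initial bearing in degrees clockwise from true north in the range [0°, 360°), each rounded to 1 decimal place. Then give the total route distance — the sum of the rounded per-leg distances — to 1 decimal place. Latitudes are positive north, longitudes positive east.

Leg 1: dist=11265.5 km, bearing=298.4°
Leg 2: dist=3510.9 km, bearing=321.8°
Leg 3: dist=8144.0 km, bearing=45.7°
Leg 4: dist=10987.1 km, bearing=8.0°
Leg 5: dist=12539.5 km, bearing=34.1°
Leg 6: dist=15643.4 km, bearing=348.1°
Total: 62090.4 km

Leg 1: φ1=-0.5580062, φ2=0.5237576, Δφ=1.0817638, Δλ=-1.4772030 rad; a=sin²(Δφ/2)+cosφ1·cosφ2·sin²(Δλ/2)=0.5980840747; c=2·atan2(√a, √(1-a))=1.768244931; dist=6371·c=11265.488 ≈ 11265.5 km; running total=11265.5 km
Leg 1 bearing: y=sinΔλ·cosφ2=-0.86215603, x=cosφ1·sinφ2-sinφ1·cosφ2·cosΔλ=0.46712421; θ=atan2(y, x)=-61.5508° <0 so +360° → 298.4492° ≈ 298.4°
Leg 2: φ1=0.5237576, φ2=0.8982896, Δφ=0.3745319, Δλ=-0.5470263 rad; a=sin²(Δφ/2)+cosφ1·cosφ2·sin²(Δλ/2)=0.0740194076; c=2·atan2(√a, √(1-a))=0.551076826; dist=6371·c=3510.910 ≈ 3510.9 km; running total=14776.4 km
Leg 2 bearing: y=sinΔλ·cosφ2=-0.32402674, x=cosφ1·sinφ2-sinφ1·cosφ2·cosΔλ=0.41130136; θ=atan2(y, x)=-38.2313° <0 so +360° → 321.7687° ≈ 321.8°
Leg 3: φ1=0.8982896, φ2=0.6970060, Δφ=-0.2012836, Δλ=2.0348811 rad; a=sin²(Δφ/2)+cosφ1·cosφ2·sin²(Δλ/2)=0.3558238595; c=2·atan2(√a, √(1-a))=1.278290748; dist=6371·c=8143.990 ≈ 8144.0 km; running total=22920.4 km
Leg 3 bearing: y=sinΔλ·cosφ2=0.68566778, x=cosφ1·sinφ2-sinφ1·cosφ2·cosΔλ=0.66836566; θ=atan2(y, x)=45.7321° ≈ 45.7°
Leg 4: φ1=0.6970060, φ2=0.7103630, Δφ=0.0133570, Δλ=-3.3231732 rad; a=sin²(Δφ/2)+cosφ1·cosφ2·sin²(Δλ/2)=0.5765719607; c=2·atan2(√a, √(1-a))=1.724545271; dist=6371·c=10987.078 ≈ 10987.1 km; running total=33907.5 km
Leg 4 bearing: y=sinΔλ·cosφ2=0.13690557, x=cosφ1·sinφ2-sinφ1·cosφ2·cosΔλ=0.97867451; θ=atan2(y, x)=7.9634° ≈ 8.0°
Leg 5: φ1=0.7103630, φ2=0.3327837, Δφ=-0.3775793, Δλ=2.5634070 rad; a=sin²(Δφ/2)+cosφ1·cosφ2·sin²(Δλ/2)=0.6935178962; c=2·atan2(√a, √(1-a))=1.968210992; dist=6371·c=12539.472 ≈ 12539.5 km; running total=46447.0 km
Leg 5 bearing: y=sinΔλ·cosφ2=0.51652232, x=cosφ1·sinφ2-sinφ1·cosφ2·cosΔλ=0.76381149; θ=atan2(y, x)=34.0683° ≈ 34.1°
Leg 6: φ1=0.3327837, φ2=0.3396271, Δφ=0.0068434, Δλ=-3.0020937 rad; a=sin²(Δφ/2)+cosφ1·cosφ2·sin²(Δλ/2)=0.8868327581; c=2·atan2(√a, √(1-a))=2.455402493; dist=6371·c=15643.369 ≈ 15643.4 km; running total=62090.4 km
Leg 6 bearing: y=sinΔλ·cosφ2=-0.13110442, x=cosφ1·sinφ2-sinφ1·cosφ2·cosΔλ=0.61988168; θ=atan2(y, x)=-11.9420° <0 so +360° → 348.0580° ≈ 348.1°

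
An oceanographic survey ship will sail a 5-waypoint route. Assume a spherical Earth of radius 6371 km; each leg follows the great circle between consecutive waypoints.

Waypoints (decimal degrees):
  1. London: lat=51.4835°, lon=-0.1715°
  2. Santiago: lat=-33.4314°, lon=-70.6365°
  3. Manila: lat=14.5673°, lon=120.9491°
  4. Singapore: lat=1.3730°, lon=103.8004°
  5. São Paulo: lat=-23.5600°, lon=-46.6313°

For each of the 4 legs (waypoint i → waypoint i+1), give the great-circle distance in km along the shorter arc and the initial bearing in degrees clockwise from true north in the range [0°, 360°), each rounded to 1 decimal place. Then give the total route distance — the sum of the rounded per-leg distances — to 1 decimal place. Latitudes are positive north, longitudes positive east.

Leg 1: φ1=0.8985566, φ2=-0.5834880, Δφ=-1.4820446, Δλ=-1.2298463 rad; a=sin²(Δφ/2)+cosφ1·cosφ2·sin²(Δλ/2)=0.6286447708; c=2·atan2(√a, √(1-a))=1.831012591; dist=6371·c=11665.381 ≈ 11665.4 km; running total=11665.4 km
Leg 1 bearing: y=sinΔλ·cosφ2=-0.78650742, x=cosφ1·sinφ2-sinφ1·cosφ2·cosΔλ=-0.56143403; θ=atan2(y, x)=-125.5205° <0 so +360° → 234.4795° ≈ 234.5°
Leg 2: φ1=-0.5834880, φ2=0.2542473, Δφ=0.8377354, Δλ=3.3437995 rad; a=sin²(Δφ/2)+cosφ1·cosφ2·sin²(Δλ/2)=0.9649157454; c=2·atan2(√a, √(1-a))=2.764750983; dist=6371·c=17614.229 ≈ 17614.2 km; running total=29279.6 km
Leg 2 bearing: y=sinΔλ·cosφ2=-0.19437556, x=cosφ1·sinφ2-sinφ1·cosφ2·cosΔλ=-0.31246046; θ=atan2(y, x)=-148.1151° <0 so +360° → 211.8849° ≈ 211.9°
Leg 3: φ1=0.2542473, φ2=0.0239634, Δφ=-0.2302840, Δλ=-0.2993013 rad; a=sin²(Δφ/2)+cosφ1·cosφ2·sin²(Δλ/2)=0.0347070577; c=2·atan2(√a, √(1-a))=0.374786269; dist=6371·c=2387.763 ≈ 2387.8 km; running total=31667.4 km
Leg 3 bearing: y=sinΔλ·cosφ2=-0.29476796, x=cosφ1·sinφ2-sinφ1·cosφ2·cosΔλ=-0.21707547; θ=atan2(y, x)=-126.3690° <0 so +360° → 233.6310° ≈ 233.6°
Leg 4: φ1=0.0239634, φ2=-0.4111996, Δφ=-0.4351629, Δλ=-2.6255285 rad; a=sin²(Δφ/2)+cosφ1·cosφ2·sin²(Δλ/2)=0.9033072578; c=2·atan2(√a, √(1-a))=2.509198203; dist=6371·c=15986.102 ≈ 15986.1 km; running total=47653.5 km
Leg 4 bearing: y=sinΔλ·cosφ2=-0.45232683, x=cosφ1·sinφ2-sinφ1·cosφ2·cosΔλ=-0.38049108; θ=atan2(y, x)=-130.0701° <0 so +360° → 229.9299° ≈ 229.9°

Leg 1: dist=11665.4 km, bearing=234.5°
Leg 2: dist=17614.2 km, bearing=211.9°
Leg 3: dist=2387.8 km, bearing=233.6°
Leg 4: dist=15986.1 km, bearing=229.9°
Total: 47653.5 km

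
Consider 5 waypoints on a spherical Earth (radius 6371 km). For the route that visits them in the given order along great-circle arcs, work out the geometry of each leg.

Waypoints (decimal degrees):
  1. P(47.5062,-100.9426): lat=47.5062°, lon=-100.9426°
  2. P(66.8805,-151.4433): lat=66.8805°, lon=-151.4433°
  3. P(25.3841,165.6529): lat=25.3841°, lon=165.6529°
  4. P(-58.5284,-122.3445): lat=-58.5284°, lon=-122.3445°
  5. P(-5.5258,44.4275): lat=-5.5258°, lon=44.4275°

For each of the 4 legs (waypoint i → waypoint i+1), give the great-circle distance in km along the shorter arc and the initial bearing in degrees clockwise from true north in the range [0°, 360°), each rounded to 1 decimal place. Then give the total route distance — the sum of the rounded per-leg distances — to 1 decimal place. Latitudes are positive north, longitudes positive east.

Leg 1: dist=3572.7 km, bearing=325.3°
Leg 2: dist=5465.0 km, bearing=234.4°
Leg 3: dist=11420.0 km, bearing=149.4°
Leg 4: dist=12795.3 km, bearing=165.4°
Total: 33253.0 km

Leg 1: φ1=0.8291396, φ2=1.1672849, Δφ=0.3381453, Δλ=-0.8814035 rad; a=sin²(Δφ/2)+cosφ1·cosφ2·sin²(Δλ/2)=0.0765786461; c=2·atan2(√a, √(1-a))=0.560775902; dist=6371·c=3572.703 ≈ 3572.7 km; running total=3572.7 km
Leg 1 bearing: y=sinΔλ·cosφ2=-0.30298156, x=cosφ1·sinφ2-sinφ1·cosφ2·cosΔλ=0.43710365; θ=atan2(y, x)=-34.7280° <0 so +360° → 325.2720° ≈ 325.3°
Leg 2: φ1=1.1672849, φ2=0.4430361, Δφ=-0.7242488, Δλ=5.5343727 rad; a=sin²(Δφ/2)+cosφ1·cosφ2·sin²(Δλ/2)=0.1729483927; c=2·atan2(√a, √(1-a))=0.857799903; dist=6371·c=5465.043 ≈ 5465.0 km; running total=9037.7 km
Leg 2 bearing: y=sinΔλ·cosφ2=-0.61504408, x=cosφ1·sinφ2-sinφ1·cosφ2·cosΔλ=-0.44030644; θ=atan2(y, x)=-125.5987° <0 so +360° → 234.4013° ≈ 234.4°
Leg 3: φ1=0.4430361, φ2=-1.0215133, Δφ=-1.4645494, Δλ=-5.0265029 rad; a=sin²(Δφ/2)+cosφ1·cosφ2·sin²(Δλ/2)=0.6099451683; c=2·atan2(√a, √(1-a))=1.792498381; dist=6371·c=11420.007 ≈ 11420.0 km; running total=20457.7 km
Leg 3 bearing: y=sinΔλ·cosφ2=0.49653098, x=cosφ1·sinφ2-sinφ1·cosφ2·cosΔλ=-0.83970544; θ=atan2(y, x)=149.4035° ≈ 149.4°
Leg 4: φ1=-1.0215133, φ2=-0.0964434, Δφ=0.9250699, Δλ=2.9107205 rad; a=sin²(Δφ/2)+cosφ1·cosφ2·sin²(Δλ/2)=0.7118664768; c=2·atan2(√a, √(1-a))=2.008358919; dist=6371·c=12795.255 ≈ 12795.3 km; running total=33253.0 km
Leg 4 bearing: y=sinΔλ·cosφ2=0.22776325, x=cosφ1·sinφ2-sinφ1·cosφ2·cosΔλ=-0.87668369; θ=atan2(y, x)=165.4365° ≈ 165.4°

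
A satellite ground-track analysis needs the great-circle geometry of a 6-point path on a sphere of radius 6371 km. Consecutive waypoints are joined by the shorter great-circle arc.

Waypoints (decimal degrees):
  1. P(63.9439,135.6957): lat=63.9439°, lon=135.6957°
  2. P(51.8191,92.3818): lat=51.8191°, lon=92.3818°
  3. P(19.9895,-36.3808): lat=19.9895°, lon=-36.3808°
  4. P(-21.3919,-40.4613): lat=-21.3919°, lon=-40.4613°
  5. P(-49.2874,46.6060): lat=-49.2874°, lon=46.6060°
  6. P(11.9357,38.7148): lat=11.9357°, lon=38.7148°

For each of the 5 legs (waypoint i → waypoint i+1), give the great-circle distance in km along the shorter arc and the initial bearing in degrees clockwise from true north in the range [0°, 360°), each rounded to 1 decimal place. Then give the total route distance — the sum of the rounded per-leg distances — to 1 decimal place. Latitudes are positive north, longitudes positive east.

Leg 1: dist=2818.5 km, bearing=262.1°
Leg 2: dist=10613.6 km, bearing=312.6°
Leg 3: dist=4622.7 km, bearing=185.7°
Leg 4: dist=8015.9 km, bearing=136.8°
Leg 5: dist=6851.5 km, bearing=351.2°
Total: 32922.2 km

Leg 1: φ1=1.1160316, φ2=0.9044139, Δφ=-0.2116177, Δλ=-0.7559702 rad; a=sin²(Δφ/2)+cosφ1·cosφ2·sin²(Δλ/2)=0.0481341454; c=2·atan2(√a, √(1-a))=0.442388541; dist=6371·c=2818.457 ≈ 2818.5 km; running total=2818.5 km
Leg 1 bearing: y=sinΔλ·cosφ2=-0.42404527, x=cosφ1·sinφ2-sinφ1·cosφ2·cosΔλ=-0.05877594; θ=atan2(y, x)=-97.8914° <0 so +360° → 262.1086° ≈ 262.1°
Leg 2: φ1=0.9044139, φ2=0.3488826, Δφ=-0.5555313, Δλ=-2.2473313 rad; a=sin²(Δφ/2)+cosφ1·cosφ2·sin²(Δλ/2)=0.5474942604; c=2·atan2(√a, √(1-a))=1.665928275; dist=6371·c=10613.629 ≈ 10613.6 km; running total=13432.1 km
Leg 2 bearing: y=sinΔλ·cosφ2=-0.73277119, x=cosφ1·sinφ2-sinφ1·cosφ2·cosΔλ=0.67381271; θ=atan2(y, x)=-47.4002° <0 so +360° → 312.5998° ≈ 312.6°
Leg 3: φ1=0.3488826, φ2=-0.3733591, Δφ=-0.7222417, Δλ=-0.0712182 rad; a=sin²(Δφ/2)+cosφ1·cosφ2·sin²(Δλ/2)=0.1259461972; c=2·atan2(√a, √(1-a))=0.725590657; dist=6371·c=4622.738 ≈ 4622.7 km; running total=18054.8 km
Leg 3 bearing: y=sinΔλ·cosφ2=-0.06625571, x=cosφ1·sinφ2-sinφ1·cosφ2·cosΔλ=-0.66026146; θ=atan2(y, x)=-174.2697° <0 so +360° → 185.7303° ≈ 185.7°
Leg 4: φ1=-0.3733591, φ2=-0.8602274, Δφ=-0.4868683, Δλ=1.5196111 rad; a=sin²(Δφ/2)+cosφ1·cosφ2·sin²(Δλ/2)=0.3462268829; c=2·atan2(√a, √(1-a))=1.258183122; dist=6371·c=8015.885 ≈ 8015.9 km; running total=26070.7 km
Leg 4 bearing: y=sinΔλ·cosφ2=0.65141085, x=cosφ1·sinφ2-sinφ1·cosφ2·cosΔλ=-0.69359874; θ=atan2(y, x)=136.7966° ≈ 136.8°
Leg 5: φ1=-0.8602274, φ2=0.2083173, Δφ=1.0685447, Δλ=-0.1377274 rad; a=sin²(Δφ/2)+cosφ1·cosφ2·sin²(Δλ/2)=0.2623213575; c=2·atan2(√a, √(1-a))=1.075426238; dist=6371·c=6851.541 ≈ 6851.5 km; running total=32922.2 km
Leg 5 bearing: y=sinΔλ·cosφ2=-0.13432419, x=cosφ1·sinφ2-sinφ1·cosφ2·cosΔλ=0.86947827; θ=atan2(y, x)=-8.7821° <0 so +360° → 351.2179° ≈ 351.2°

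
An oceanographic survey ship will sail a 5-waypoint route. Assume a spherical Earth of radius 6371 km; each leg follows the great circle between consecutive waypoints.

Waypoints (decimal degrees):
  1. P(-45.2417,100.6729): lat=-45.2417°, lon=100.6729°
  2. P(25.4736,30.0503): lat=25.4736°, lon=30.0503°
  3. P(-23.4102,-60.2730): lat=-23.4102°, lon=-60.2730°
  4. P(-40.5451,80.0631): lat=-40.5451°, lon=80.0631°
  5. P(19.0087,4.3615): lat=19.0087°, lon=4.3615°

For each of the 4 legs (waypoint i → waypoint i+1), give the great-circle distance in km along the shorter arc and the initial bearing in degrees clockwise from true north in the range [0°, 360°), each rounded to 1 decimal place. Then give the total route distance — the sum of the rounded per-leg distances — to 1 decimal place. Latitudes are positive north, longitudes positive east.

Leg 1: φ1=-0.7896166, φ2=0.4445982, Δφ=1.2342148, Δλ=-1.2325969 rad; a=sin²(Δφ/2)+cosφ1·cosφ2·sin²(Δλ/2)=0.5472482407; c=2·atan2(√a, √(1-a))=1.665434012; dist=6371·c=10610.480 ≈ 10610.5 km; running total=10610.5 km
Leg 1 bearing: y=sinΔλ·cosφ2=-0.85164412, x=cosφ1·sinφ2-sinφ1·cosφ2·cosΔλ=0.51553148; θ=atan2(y, x)=-58.8119° <0 so +360° → 301.1881° ≈ 301.2°
Leg 2: φ1=0.4445982, φ2=-0.4085851, Δφ=-0.8531833, Δλ=-1.5764390 rad; a=sin²(Δφ/2)+cosφ1·cosφ2·sin²(Δλ/2)=0.5877781986; c=2·atan2(√a, √(1-a))=1.747267241; dist=6371·c=11131.840 ≈ 11131.8 km; running total=21742.3 km
Leg 2 bearing: y=sinΔλ·cosφ2=-0.91766930, x=cosφ1·sinφ2-sinφ1·cosφ2·cosΔλ=-0.35645898; θ=atan2(y, x)=-111.2281° <0 so +360° → 248.7719° ≈ 248.8°
Leg 3: φ1=-0.4085851, φ2=-0.7076455, Δφ=-0.2990604, Δλ=2.4493270 rad; a=sin²(Δφ/2)+cosφ1·cosφ2·sin²(Δλ/2)=0.6392725837; c=2·atan2(√a, √(1-a))=1.853075320; dist=6371·c=11805.943 ≈ 11805.9 km; running total=33548.2 km
Leg 3 bearing: y=sinΔλ·cosφ2=0.48502769, x=cosφ1·sinφ2-sinφ1·cosφ2·cosΔλ=-0.82895158; θ=atan2(y, x)=149.6677° ≈ 149.7°
Leg 4: φ1=-0.7076455, φ2=0.3317644, Δφ=1.0394099, Δλ=-1.3212422 rad; a=sin²(Δφ/2)+cosφ1·cosφ2·sin²(Δλ/2)=0.5171445246; c=2·atan2(√a, √(1-a))=1.605092099; dist=6371·c=10226.042 ≈ 10226.0 km; running total=43774.2 km
Leg 4 bearing: y=sinΔλ·cosφ2=-0.91618098, x=cosφ1·sinφ2-sinφ1·cosφ2·cosΔλ=0.39929522; θ=atan2(y, x)=-66.4512° <0 so +360° → 293.5488° ≈ 293.5°

Leg 1: dist=10610.5 km, bearing=301.2°
Leg 2: dist=11131.8 km, bearing=248.8°
Leg 3: dist=11805.9 km, bearing=149.7°
Leg 4: dist=10226.0 km, bearing=293.5°
Total: 43774.2 km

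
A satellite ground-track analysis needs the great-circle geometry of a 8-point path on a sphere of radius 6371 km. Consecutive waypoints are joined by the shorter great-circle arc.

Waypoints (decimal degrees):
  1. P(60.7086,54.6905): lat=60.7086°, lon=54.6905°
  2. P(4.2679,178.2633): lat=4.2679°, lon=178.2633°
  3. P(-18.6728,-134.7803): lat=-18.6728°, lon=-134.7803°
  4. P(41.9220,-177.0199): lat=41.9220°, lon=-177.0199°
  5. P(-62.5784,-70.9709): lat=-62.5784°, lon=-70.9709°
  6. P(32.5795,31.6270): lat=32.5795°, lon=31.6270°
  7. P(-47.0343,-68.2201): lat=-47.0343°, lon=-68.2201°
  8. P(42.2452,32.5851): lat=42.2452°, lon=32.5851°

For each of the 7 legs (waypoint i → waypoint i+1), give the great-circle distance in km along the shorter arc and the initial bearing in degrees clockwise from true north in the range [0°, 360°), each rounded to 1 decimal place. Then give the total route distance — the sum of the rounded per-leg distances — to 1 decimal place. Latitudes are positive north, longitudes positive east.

Leg 1: φ1=1.0595650, φ2=0.0744889, Δφ=-0.9850760, Δλ=2.1567522 rad; a=sin²(Δφ/2)+cosφ1·cosφ2·sin²(Δλ/2)=0.6024495192; c=2·atan2(√a, √(1-a))=1.777156883; dist=6371·c=11322.267 ≈ 11322.3 km; running total=11322.3 km
Leg 1 bearing: y=sinΔλ·cosφ2=0.83087343, x=cosφ1·sinφ2-sinφ1·cosφ2·cosΔλ=0.51736422; θ=atan2(y, x)=58.0905° ≈ 58.1°
Leg 2: φ1=0.0744889, φ2=-0.3259018, Δφ=-0.4003907, Δλ=-5.4636415 rad; a=sin²(Δφ/2)+cosφ1·cosφ2·sin²(Δλ/2)=0.1894965164; c=2·atan2(√a, √(1-a))=0.900769560; dist=6371·c=5738.803 ≈ 5738.8 km; running total=17061.1 km
Leg 2 bearing: y=sinΔλ·cosφ2=0.69236512, x=cosφ1·sinφ2-sinφ1·cosφ2·cosΔλ=-0.36739745; θ=atan2(y, x)=117.9523° ≈ 118.0°
Leg 3: φ1=-0.3259018, φ2=0.7316769, Δφ=1.0575788, Δλ=-0.7372201 rad; a=sin²(Δφ/2)+cosφ1·cosφ2·sin²(Δλ/2)=0.3460243726; c=2·atan2(√a, √(1-a))=1.257757443; dist=6371·c=8013.173 ≈ 8013.2 km; running total=25074.3 km
Leg 3 bearing: y=sinΔλ·cosφ2=-0.50017795, x=cosφ1·sinφ2-sinφ1·cosφ2·cosΔλ=0.80931332; θ=atan2(y, x)=-31.7172° <0 so +360° → 328.2828° ≈ 328.3°
Leg 4: φ1=0.7316769, φ2=-1.0921991, Δφ=-1.8238760, Δλ=1.8509042 rad; a=sin²(Δφ/2)+cosφ1·cosφ2·sin²(Δλ/2)=0.8438910675; c=2·atan2(√a, √(1-a))=2.329225681; dist=6371·c=14839.497 ≈ 14839.5 km; running total=39913.8 km
Leg 4 bearing: y=sinΔλ·cosφ2=0.44258540, x=cosφ1·sinφ2-sinφ1·cosφ2·cosΔλ=-0.57539021; θ=atan2(y, x)=142.4328° ≈ 142.4°
Leg 5: φ1=-1.0921991, φ2=0.5686195, Δφ=1.6608187, Δλ=1.7906712 rad; a=sin²(Δφ/2)+cosφ1·cosφ2·sin²(Δλ/2)=0.7813041172; c=2·atan2(√a, √(1-a))=2.168333657; dist=6371·c=13814.454 ≈ 13814.5 km; running total=53728.3 km
Leg 5 bearing: y=sinΔλ·cosφ2=0.82235823, x=cosφ1·sinφ2-sinφ1·cosφ2·cosΔλ=0.08484647; θ=atan2(y, x)=84.1094° ≈ 84.1°
Leg 6: φ1=0.5686195, φ2=-0.8209034, Δφ=-1.3895229, Δλ=-1.7426606 rad; a=sin²(Δφ/2)+cosφ1·cosφ2·sin²(Δλ/2)=0.7461250620; c=2·atan2(√a, √(1-a))=2.085469197; dist=6371·c=13286.524 ≈ 13286.5 km; running total=67014.8 km
Leg 6 bearing: y=sinΔλ·cosφ2=-0.67151942, x=cosφ1·sinφ2-sinφ1·cosφ2·cosΔλ=-0.55385149; θ=atan2(y, x)=-129.5149° <0 so +360° → 230.4851° ≈ 230.5°
Leg 7: φ1=-0.8209034, φ2=0.7373178, Δφ=1.5582212, Δλ=1.7593826 rad; a=sin²(Δφ/2)+cosφ1·cosφ2·sin²(Δλ/2)=0.7932768376; c=2·atan2(√a, √(1-a))=2.197593385; dist=6371·c=14000.867 ≈ 14000.9 km; running total=81015.7 km
Leg 7 bearing: y=sinΔλ·cosφ2=0.72714956, x=cosφ1·sinφ2-sinφ1·cosφ2·cosΔλ=0.35666272; θ=atan2(y, x)=63.8723° ≈ 63.9°

Leg 1: dist=11322.3 km, bearing=58.1°
Leg 2: dist=5738.8 km, bearing=118.0°
Leg 3: dist=8013.2 km, bearing=328.3°
Leg 4: dist=14839.5 km, bearing=142.4°
Leg 5: dist=13814.5 km, bearing=84.1°
Leg 6: dist=13286.5 km, bearing=230.5°
Leg 7: dist=14000.9 km, bearing=63.9°
Total: 81015.7 km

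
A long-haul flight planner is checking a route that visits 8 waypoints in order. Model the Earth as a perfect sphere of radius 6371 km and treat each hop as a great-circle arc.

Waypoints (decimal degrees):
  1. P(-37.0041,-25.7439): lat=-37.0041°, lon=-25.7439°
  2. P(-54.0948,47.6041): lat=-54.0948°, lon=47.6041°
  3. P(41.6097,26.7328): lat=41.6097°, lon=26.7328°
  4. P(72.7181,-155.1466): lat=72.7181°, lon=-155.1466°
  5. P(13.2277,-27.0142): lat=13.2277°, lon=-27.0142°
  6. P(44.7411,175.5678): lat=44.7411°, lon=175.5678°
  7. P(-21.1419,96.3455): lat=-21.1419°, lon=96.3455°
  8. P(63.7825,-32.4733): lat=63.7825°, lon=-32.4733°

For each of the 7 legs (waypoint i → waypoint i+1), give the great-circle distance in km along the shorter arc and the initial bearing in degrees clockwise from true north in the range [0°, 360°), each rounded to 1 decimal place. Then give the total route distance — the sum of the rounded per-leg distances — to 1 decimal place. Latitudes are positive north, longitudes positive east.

Leg 1: φ1=-0.6458434, φ2=-0.9441324, Δφ=-0.2982890, Δλ=1.2801641 rad; a=sin²(Δφ/2)+cosφ1·cosφ2·sin²(Δλ/2)=0.1891432249; c=2·atan2(√a, √(1-a))=0.899867760; dist=6371·c=5733.057 ≈ 5733.1 km; running total=5733.1 km
Leg 1 bearing: y=sinΔλ·cosφ2=0.56185203, x=cosφ1·sinφ2-sinφ1·cosφ2·cosΔλ=-0.54570556; θ=atan2(y, x)=134.1648° ≈ 134.2°
Leg 2: φ1=-0.9441324, φ2=0.7262263, Δφ=1.6703586, Δλ=-0.3642729 rad; a=sin²(Δφ/2)+cosφ1·cosφ2·sin²(Δλ/2)=0.5640847179; c=2·atan2(√a, √(1-a))=1.699319298; dist=6371·c=10826.363 ≈ 10826.4 km; running total=16559.5 km
Leg 2 bearing: y=sinΔλ·cosφ2=-0.26637798, x=cosφ1·sinφ2-sinφ1·cosφ2·cosΔλ=0.95530904; θ=atan2(y, x)=-15.5806° <0 so +360° → 344.4194° ≈ 344.4°
Leg 3: φ1=0.7262263, φ2=1.2691703, Δφ=0.5429440, Δλ=-3.1743944 rad; a=sin²(Δφ/2)+cosφ1·cosφ2·sin²(Δλ/2)=0.2939619962; c=2·atan2(√a, √(1-a))=1.146064986; dist=6371·c=7301.580 ≈ 7301.6 km; running total=23861.1 km
Leg 3 bearing: y=sinΔλ·cosφ2=0.00974277, x=cosφ1·sinφ2-sinφ1·cosφ2·cosΔλ=0.91109738; θ=atan2(y, x)=0.6127° ≈ 0.6°
Leg 4: φ1=1.2691703, φ2=0.2308669, Δφ=-1.0383034, Δλ=2.2363323 rad; a=sin²(Δφ/2)+cosφ1·cosφ2·sin²(Δλ/2)=0.4800394157; c=2·atan2(√a, √(1-a))=1.530864547; dist=6371·c=9753.138 ≈ 9753.1 km; running total=33614.2 km
Leg 4 bearing: y=sinΔλ·cosφ2=0.76571658, x=cosφ1·sinφ2-sinφ1·cosφ2·cosΔλ=0.64193802; θ=atan2(y, x)=50.0252° ≈ 50.0°
Leg 5: φ1=0.2308669, φ2=0.7808795, Δφ=0.5500126, Δλ=3.5357229 rad; a=sin²(Δφ/2)+cosφ1·cosφ2·sin²(Δλ/2)=0.7386840885; c=2·atan2(√a, √(1-a))=2.068453473; dist=6371·c=13178.117 ≈ 13178.1 km; running total=46792.3 km
Leg 5 bearing: y=sinΔλ·cosφ2=-0.27275692, x=cosφ1·sinφ2-sinφ1·cosφ2·cosΔλ=0.83529832; θ=atan2(y, x)=-18.0838° <0 so +360° → 341.9162° ≈ 341.9°
Leg 6: φ1=0.7808795, φ2=-0.3689958, Δφ=-1.1498753, Δλ=-1.3826900 rad; a=sin²(Δφ/2)+cosφ1·cosφ2·sin²(Δλ/2)=0.5649997653; c=2·atan2(√a, √(1-a))=1.701164833; dist=6371·c=10838.121 ≈ 10838.1 km; running total=57630.4 km
Leg 6 bearing: y=sinΔλ·cosφ2=-0.91623747, x=cosφ1·sinφ2-sinφ1·cosφ2·cosΔλ=-0.37895781; θ=atan2(y, x)=-112.4701° <0 so +360° → 247.5299° ≈ 247.5°
Leg 7: φ1=-0.3689958, φ2=1.1132146, Δφ=1.4822104, Δλ=-2.2483122 rad; a=sin²(Δφ/2)+cosφ1·cosφ2·sin²(Δλ/2)=0.7909335376; c=2·atan2(√a, √(1-a))=2.191818861; dist=6371·c=13964.078 ≈ 13964.1 km; running total=71594.5 km
Leg 7 bearing: y=sinΔλ·cosφ2=-0.34420499, x=cosφ1·sinφ2-sinφ1·cosφ2·cosΔλ=0.73685388; θ=atan2(y, x)=-25.0386° <0 so +360° → 334.9614° ≈ 335.0°

Leg 1: dist=5733.1 km, bearing=134.2°
Leg 2: dist=10826.4 km, bearing=344.4°
Leg 3: dist=7301.6 km, bearing=0.6°
Leg 4: dist=9753.1 km, bearing=50.0°
Leg 5: dist=13178.1 km, bearing=341.9°
Leg 6: dist=10838.1 km, bearing=247.5°
Leg 7: dist=13964.1 km, bearing=335.0°
Total: 71594.5 km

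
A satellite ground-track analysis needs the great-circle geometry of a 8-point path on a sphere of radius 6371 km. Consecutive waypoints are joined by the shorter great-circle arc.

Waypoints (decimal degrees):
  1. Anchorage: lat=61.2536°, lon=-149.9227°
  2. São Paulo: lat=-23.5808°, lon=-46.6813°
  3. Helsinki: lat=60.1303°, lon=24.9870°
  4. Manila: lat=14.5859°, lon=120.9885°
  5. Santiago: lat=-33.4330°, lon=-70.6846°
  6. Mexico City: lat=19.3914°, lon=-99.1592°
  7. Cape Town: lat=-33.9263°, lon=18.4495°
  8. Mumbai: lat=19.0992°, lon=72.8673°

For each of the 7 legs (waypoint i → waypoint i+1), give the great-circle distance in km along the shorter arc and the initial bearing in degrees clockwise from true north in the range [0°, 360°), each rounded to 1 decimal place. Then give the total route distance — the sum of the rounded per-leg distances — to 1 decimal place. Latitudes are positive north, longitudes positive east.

Leg 1: dist=12993.4 km, bearing=90.5°
Leg 2: dist=11312.1 km, bearing=28.9°
Leg 3: dist=8932.2 km, bearing=77.5°
Leg 4: dist=17611.6 km, bearing=152.7°
Leg 5: dist=6605.0 km, bearing=328.5°
Leg 6: dist=13702.8 km, bearing=118.5°
Leg 7: dist=8241.8 km, bearing=53.0°
Total: 79398.9 km

Leg 1: φ1=1.0690770, φ2=-0.4115626, Δφ=-1.4806396, Δλ=1.8019024 rad; a=sin²(Δφ/2)+cosφ1·cosφ2·sin²(Δλ/2)=0.7258503876; c=2·atan2(√a, √(1-a))=2.039467084; dist=6371·c=12993.445 ≈ 12993.4 km; running total=12993.4 km
Leg 1 bearing: y=sinΔλ·cosφ2=0.89213053, x=cosφ1·sinφ2-sinφ1·cosφ2·cosΔλ=-0.00833822; θ=atan2(y, x)=90.5355° ≈ 90.5°
Leg 2: φ1=-0.4115626, φ2=1.0494717, Δφ=1.4610343, Δλ=1.2508478 rad; a=sin²(Δφ/2)+cosφ1·cosφ2·sin²(Δλ/2)=0.6016706549; c=2·atan2(√a, √(1-a))=1.775565652; dist=6371·c=11312.129 ≈ 11312.1 km; running total=24305.5 km
Leg 2 bearing: y=sinΔλ·cosφ2=0.47275504, x=cosφ1·sinφ2-sinφ1·cosφ2·cosΔλ=0.85741179; θ=atan2(y, x)=28.8712° ≈ 28.9°
Leg 3: φ1=1.0494717, φ2=0.2545720, Δφ=-0.7948997, Δλ=1.6755423 rad; a=sin²(Δφ/2)+cosφ1·cosφ2·sin²(Δλ/2)=0.4160074964; c=2·atan2(√a, √(1-a))=1.402011055; dist=6371·c=8932.212 ≈ 8932.2 km; running total=33237.7 km
Leg 3 bearing: y=sinΔλ·cosφ2=0.96246697, x=cosφ1·sinφ2-sinφ1·cosφ2·cosΔλ=0.21316276; θ=atan2(y, x)=77.5120° ≈ 77.5°
Leg 4: φ1=0.2545720, φ2=-0.5835159, Δφ=-0.8380879, Δλ=-3.3453267 rad; a=sin²(Δφ/2)+cosφ1·cosφ2·sin²(Δλ/2)=0.9648402238; c=2·atan2(√a, √(1-a))=2.764340736; dist=6371·c=17611.615 ≈ 17611.6 km; running total=50849.3 km
Leg 4 bearing: y=sinΔλ·cosφ2=0.16884853, x=cosφ1·sinφ2-sinφ1·cosφ2·cosΔλ=-0.32739035; θ=atan2(y, x)=152.7180° ≈ 152.7°
Leg 5: φ1=-0.5835159, φ2=0.3384438, Δφ=0.9219597, Δλ=-0.4969755 rad; a=sin²(Δφ/2)+cosφ1·cosφ2·sin²(Δλ/2)=0.2454838203; c=2·atan2(√a, √(1-a))=1.036736097; dist=6371·c=6605.046 ≈ 6605.0 km; running total=57454.3 km
Leg 5 bearing: y=sinΔλ·cosφ2=-0.44972320, x=cosφ1·sinφ2-sinφ1·cosφ2·cosΔλ=0.73391764; θ=atan2(y, x)=-31.4987° <0 so +360° → 328.5013° ≈ 328.5°
Leg 6: φ1=0.3384438, φ2=-0.5921256, Δφ=-0.9305694, Δλ=2.0526590 rad; a=sin²(Δφ/2)+cosφ1·cosφ2·sin²(Δλ/2)=0.7740147426; c=2·atan2(√a, √(1-a))=2.150802960; dist=6371·c=13702.766 ≈ 13702.8 km; running total=71157.1 km
Leg 6 bearing: y=sinΔλ·cosφ2=0.73527452, x=cosφ1·sinφ2-sinφ1·cosφ2·cosΔλ=-0.39879201; θ=atan2(y, x)=118.4741° ≈ 118.5°
Leg 7: φ1=-0.5921256, φ2=0.3333439, Δφ=0.9254696, Δλ=0.9497698 rad; a=sin²(Δφ/2)+cosφ1·cosφ2·sin²(Δλ/2)=0.3631939984; c=2·atan2(√a, √(1-a))=1.293649985; dist=6371·c=8241.844 ≈ 8241.8 km; running total=79398.9 km
Leg 7 bearing: y=sinΔλ·cosφ2=0.76851325, x=cosφ1·sinφ2-sinφ1·cosφ2·cosΔλ=0.57838037; θ=atan2(y, x)=53.0350° ≈ 53.0°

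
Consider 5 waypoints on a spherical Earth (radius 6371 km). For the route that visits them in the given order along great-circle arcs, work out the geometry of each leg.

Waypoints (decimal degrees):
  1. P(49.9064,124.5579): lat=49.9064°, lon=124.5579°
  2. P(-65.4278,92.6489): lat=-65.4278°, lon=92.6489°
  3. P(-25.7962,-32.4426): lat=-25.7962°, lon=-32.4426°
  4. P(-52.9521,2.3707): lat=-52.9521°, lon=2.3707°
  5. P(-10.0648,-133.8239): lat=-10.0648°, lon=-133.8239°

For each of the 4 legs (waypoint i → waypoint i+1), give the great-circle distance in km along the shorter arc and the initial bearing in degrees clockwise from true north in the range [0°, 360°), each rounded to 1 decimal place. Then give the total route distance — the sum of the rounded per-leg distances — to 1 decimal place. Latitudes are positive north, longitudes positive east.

Leg 1: φ1=0.8710310, φ2=-1.1419305, Δφ=-2.0129615, Δλ=-0.5569171 rad; a=sin²(Δφ/2)+cosφ1·cosφ2·sin²(Δλ/2)=0.7341837771; c=2·atan2(√a, √(1-a))=2.058238565; dist=6371·c=13113.038 ≈ 13113.0 km; running total=13113.0 km
Leg 1 bearing: y=sinΔλ·cosφ2=-0.21980103, x=cosφ1·sinφ2-sinφ1·cosφ2·cosΔλ=-0.85575659; θ=atan2(y, x)=-165.5950° <0 so +360° → 194.4050° ≈ 194.4°
Leg 2: φ1=-1.1419305, φ2=-0.4502286, Δφ=0.6917019, Δλ=-2.1832585 rad; a=sin²(Δφ/2)+cosφ1·cosφ2·sin²(Δλ/2)=0.4097376191; c=2·atan2(√a, √(1-a))=1.389276374; dist=6371·c=8851.080 ≈ 8851.1 km; running total=21964.1 km
Leg 2 bearing: y=sinΔλ·cosφ2=-0.73669596, x=cosφ1·sinφ2-sinφ1·cosφ2·cosΔλ=-0.65168234; θ=atan2(y, x)=-131.4960° <0 so +360° → 228.5040° ≈ 228.5°
Leg 3: φ1=-0.4502286, φ2=-0.9241885, Δφ=-0.4739599, Δλ=0.6076067 rad; a=sin²(Δφ/2)+cosφ1·cosφ2·sin²(Δλ/2)=0.1036602108; c=2·atan2(√a, √(1-a))=0.655604448; dist=6371·c=4176.856 ≈ 4176.9 km; running total=26141.0 km
Leg 3 bearing: y=sinΔλ·cosφ2=0.34395976, x=cosφ1·sinφ2-sinφ1·cosφ2·cosΔλ=-0.50333962; θ=atan2(y, x)=145.6530° ≈ 145.7°
Leg 4: φ1=-0.9241885, φ2=-0.1756639, Δφ=0.7485246, Δλ=-2.3770442 rad; a=sin²(Δφ/2)+cosφ1·cosφ2·sin²(Δλ/2)=0.6443170773; c=2·atan2(√a, √(1-a))=1.863596297; dist=6371·c=11872.972 ≈ 11873.0 km; running total=38014.0 km
Leg 4 bearing: y=sinΔλ·cosφ2=-0.68155857, x=cosφ1·sinφ2-sinφ1·cosφ2·cosΔλ=-0.67243456; θ=atan2(y, x)=-134.6139° <0 so +360° → 225.3861° ≈ 225.4°

Leg 1: dist=13113.0 km, bearing=194.4°
Leg 2: dist=8851.1 km, bearing=228.5°
Leg 3: dist=4176.9 km, bearing=145.7°
Leg 4: dist=11873.0 km, bearing=225.4°
Total: 38014.0 km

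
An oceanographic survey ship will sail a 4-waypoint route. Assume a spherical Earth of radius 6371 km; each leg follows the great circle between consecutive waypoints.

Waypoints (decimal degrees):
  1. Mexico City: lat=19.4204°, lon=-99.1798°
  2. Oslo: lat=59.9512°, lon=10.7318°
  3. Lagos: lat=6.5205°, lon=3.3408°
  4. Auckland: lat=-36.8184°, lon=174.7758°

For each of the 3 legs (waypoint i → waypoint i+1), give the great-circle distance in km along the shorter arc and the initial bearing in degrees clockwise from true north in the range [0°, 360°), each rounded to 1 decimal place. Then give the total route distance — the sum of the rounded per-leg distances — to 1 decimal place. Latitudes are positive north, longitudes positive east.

Leg 1: φ1=0.3389499, φ2=1.0463458, Δφ=0.7073959, Δλ=1.9183193 rad; a=sin²(Δφ/2)+cosφ1·cosφ2·sin²(Δλ/2)=0.4365121201; c=2·atan2(√a, √(1-a))=1.443476866; dist=6371·c=9196.391 ≈ 9196.4 km; running total=9196.4 km
Leg 1 bearing: y=sinΔλ·cosφ2=0.47080294, x=cosφ1·sinφ2-sinφ1·cosφ2·cosΔλ=0.87305312; θ=atan2(y, x)=28.3362° ≈ 28.3°
Leg 2: φ1=1.0463458, φ2=0.1138042, Δφ=-0.9325416, Δλ=-0.1289973 rad; a=sin²(Δφ/2)+cosφ1·cosφ2·sin²(Δλ/2)=0.2041694484; c=2·atan2(√a, √(1-a))=0.937678596; dist=6371·c=5973.950 ≈ 5974.0 km; running total=15170.4 km
Leg 2 bearing: y=sinΔλ·cosφ2=-0.12780769, x=cosφ1·sinφ2-sinφ1·cosφ2·cosΔλ=-0.79599142; θ=atan2(y, x)=-170.8782° <0 so +360° → 189.1218° ≈ 189.1°
Leg 3: φ1=0.1138042, φ2=-0.6426023, Δφ=-0.7564065, Δλ=2.9921052 rad; a=sin²(Δφ/2)+cosφ1·cosφ2·sin²(Δλ/2)=0.9272719089; c=2·atan2(√a, √(1-a))=2.595468209; dist=6371·c=16535.728 ≈ 16535.7 km; running total=31706.1 km
Leg 3 bearing: y=sinΔλ·cosφ2=0.11922532, x=cosφ1·sinφ2-sinφ1·cosφ2·cosΔλ=-0.50550983; θ=atan2(y, x)=166.7292° ≈ 166.7°

Leg 1: dist=9196.4 km, bearing=28.3°
Leg 2: dist=5974.0 km, bearing=189.1°
Leg 3: dist=16535.7 km, bearing=166.7°
Total: 31706.1 km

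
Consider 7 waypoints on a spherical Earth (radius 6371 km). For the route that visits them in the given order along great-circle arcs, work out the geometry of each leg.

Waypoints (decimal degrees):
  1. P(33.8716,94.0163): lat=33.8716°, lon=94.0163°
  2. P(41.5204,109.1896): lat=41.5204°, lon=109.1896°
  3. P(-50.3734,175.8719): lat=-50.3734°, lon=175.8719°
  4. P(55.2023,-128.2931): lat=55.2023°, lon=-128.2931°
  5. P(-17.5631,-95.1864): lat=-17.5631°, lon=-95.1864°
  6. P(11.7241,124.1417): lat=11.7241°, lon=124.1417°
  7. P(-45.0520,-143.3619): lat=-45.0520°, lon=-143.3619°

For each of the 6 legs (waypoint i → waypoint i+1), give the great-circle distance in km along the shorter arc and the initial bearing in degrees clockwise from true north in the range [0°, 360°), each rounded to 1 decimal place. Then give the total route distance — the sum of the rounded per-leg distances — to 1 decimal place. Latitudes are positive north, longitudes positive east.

Leg 1: φ1=0.5911709, φ2=0.7246677, Δφ=0.1334967, Δλ=0.2648240 rad; a=sin²(Δφ/2)+cosφ1·cosφ2·sin²(Δλ/2)=0.0152845973; c=2·atan2(√a, √(1-a))=0.247896037; dist=6371·c=1579.346 ≈ 1579.3 km; running total=1579.3 km
Leg 1 bearing: y=sinΔλ·cosφ2=0.19596950, x=cosφ1·sinφ2-sinφ1·cosφ2·cosΔλ=0.14764779; θ=atan2(y, x)=53.0048° ≈ 53.0°
Leg 2: φ1=0.7246677, φ2=-0.8791817, Δφ=-1.6038494, Δλ=1.1638257 rad; a=sin²(Δφ/2)+cosφ1·cosφ2·sin²(Δλ/2)=0.6607752425; c=2·atan2(√a, √(1-a))=1.898162805; dist=6371·c=12093.195 ≈ 12093.2 km; running total=13672.5 km
Leg 2 bearing: y=sinΔλ·cosφ2=0.58569028, x=cosφ1·sinφ2-sinφ1·cosφ2·cosΔλ=-0.74402432; θ=atan2(y, x)=141.7904° ≈ 141.8°
Leg 3: φ1=-0.8791817, φ2=0.9634619, Δφ=1.8426436, Δλ=-5.3086807 rad; a=sin²(Δφ/2)+cosφ1·cosφ2·sin²(Δλ/2)=0.7140417877; c=2·atan2(√a, √(1-a))=2.013167485; dist=6371·c=12825.890 ≈ 12825.9 km; running total=26498.4 km
Leg 3 bearing: y=sinΔλ·cosφ2=0.47219470, x=cosφ1·sinφ2-sinφ1·cosφ2·cosΔλ=0.77056902; θ=atan2(y, x)=31.4994° ≈ 31.5°
Leg 4: φ1=0.9634619, φ2=-0.3065339, Δφ=-1.2699958, Δλ=0.5778209 rad; a=sin²(Δφ/2)+cosφ1·cosφ2·sin²(Δλ/2)=0.3960218113; c=2·atan2(√a, √(1-a))=1.361311131; dist=6371·c=8672.913 ≈ 8672.9 km; running total=35171.3 km
Leg 4 bearing: y=sinΔλ·cosφ2=0.52073892, x=cosφ1·sinφ2-sinφ1·cosφ2·cosΔλ=-0.82800068; θ=atan2(y, x)=147.8338° ≈ 147.8°
Leg 5: φ1=-0.3065339, φ2=0.2046241, Δφ=0.5111581, Δλ=3.8279975 rad; a=sin²(Δφ/2)+cosφ1·cosφ2·sin²(Δλ/2)=0.8917012827; c=2·atan2(√a, √(1-a))=2.470918046; dist=6371·c=15742.219 ≈ 15742.2 km; running total=50913.5 km
Leg 5 bearing: y=sinΔλ·cosφ2=-0.62053845, x=cosφ1·sinφ2-sinφ1·cosφ2·cosΔλ=-0.03482037; θ=atan2(y, x)=-93.2117° <0 so +360° → 266.7883° ≈ 266.8°
Leg 6: φ1=0.2046241, φ2=-0.7863057, Δφ=-0.9909299, Δλ=-4.6688186 rad; a=sin²(Δφ/2)+cosφ1·cosφ2·sin²(Δλ/2)=0.5869715478; c=2·atan2(√a, √(1-a))=1.745628727; dist=6371·c=11121.401 ≈ 11121.4 km; running total=62034.9 km
Leg 6 bearing: y=sinΔλ·cosφ2=0.70579428, x=cosφ1·sinφ2-sinφ1·cosφ2·cosΔλ=-0.68673011; θ=atan2(y, x)=134.2156° ≈ 134.2°

Leg 1: dist=1579.3 km, bearing=53.0°
Leg 2: dist=12093.2 km, bearing=141.8°
Leg 3: dist=12825.9 km, bearing=31.5°
Leg 4: dist=8672.9 km, bearing=147.8°
Leg 5: dist=15742.2 km, bearing=266.8°
Leg 6: dist=11121.4 km, bearing=134.2°
Total: 62034.9 km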